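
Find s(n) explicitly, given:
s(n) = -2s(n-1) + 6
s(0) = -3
First-order linear non-homogeneous.
Homogeneous solution: s_h(n) = A·(-2)^n.
Try constant particular solution s_p = K: K = -2K + 6 ⇒ K = 2.
General: s(n) = A·(-2)^n + 2.
Apply s(0) = -3: A + 2 = -3 ⇒ A = -5.
So s(n) = 2 - 5 \left(-2\right)^{n}.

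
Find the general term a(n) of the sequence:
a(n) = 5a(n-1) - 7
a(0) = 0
First-order linear non-homogeneous.
Homogeneous solution: a_h(n) = A·(5)^n.
Try constant particular solution a_p = K: K = 5K - 7 ⇒ K = \frac{7}{4}.
General: a(n) = A·(5)^n + \frac{7}{4}.
Apply a(0) = 0: A + \frac{7}{4} = 0 ⇒ A = - \frac{7}{4}.
So a(n) = \frac{7}{4} - \frac{7 \cdot 5^{n}}{4}.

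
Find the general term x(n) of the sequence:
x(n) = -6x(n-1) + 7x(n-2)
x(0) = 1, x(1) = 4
Characteristic equation: x² + 6x - 7 = 0, which factors as (x - (-7))(x - (1)) = 0.
Roots r₁ = -7, r₂ = 1 (distinct).
General solution: x(n) = A·(-7)^n + B·(1)^n.
From x(0) = 1: A + B = 1.
From x(1) = 4: -7A + B = 4.
Solving: A = - \frac{3}{8}, B = \frac{11}{8}.
So x(n) = \frac{11}{8} - \frac{3 \left(-7\right)^{n}}{8}.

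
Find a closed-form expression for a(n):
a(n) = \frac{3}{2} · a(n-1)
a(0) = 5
Pure geometric recurrence with ratio \frac{3}{2}.
By induction a(n) = a(0) · (\frac{3}{2})^n = 5 \left(\frac{3}{2}\right)^{n}.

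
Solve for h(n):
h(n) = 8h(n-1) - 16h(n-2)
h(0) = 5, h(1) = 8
Characteristic equation: x² - 8x + 16 = 0, which is (x - (4))².
Repeated root r = 4.
General solution: h(n) = (A + Bn)·(4)^n.
From h(0) = 5: A = 5.
From h(1) = 8: (A + B)·(4) = 8 ⇒ B = -3.
So h(n) = \left(5 - 3 n\right) \cdot (4)^n.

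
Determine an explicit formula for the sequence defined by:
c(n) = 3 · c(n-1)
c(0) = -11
Pure geometric recurrence with ratio 3.
By induction c(n) = c(0) · (3)^n = - 11 \cdot 3^{n}.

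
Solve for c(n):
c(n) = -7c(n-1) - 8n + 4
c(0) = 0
First-order linear with linear forcing.
Homogeneous solution: c_h(n) = A·(-7)^n.
Try particular c_p(n) = pn + q. Substituting:
  pn + q = -7(p(n-1) + q) - 8n + 4.
Matching the n-coefficient: p = -7p - 8 ⇒ p = -1.
Matching constants: q = 7p - 7q + 4 ⇒ q = - \frac{3}{8}.
General: c(n) = A·(-7)^n - n - \frac{3}{8}.
Apply c(0) = 0: A - \frac{3}{8} = 0 ⇒ A = \frac{3}{8}.
So c(n) = \frac{3 \left(-7\right)^{n}}{8} - n - \frac{3}{8}.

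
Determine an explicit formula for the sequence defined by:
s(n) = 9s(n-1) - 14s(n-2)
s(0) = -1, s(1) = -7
Characteristic equation: x² - 9x + 14 = 0, which factors as (x - (7))(x - (2)) = 0.
Roots r₁ = 7, r₂ = 2 (distinct).
General solution: s(n) = A·(7)^n + B·(2)^n.
From s(0) = -1: A + B = -1.
From s(1) = -7: 7A + 2B = -7.
Solving: A = -1, B = 0.
So s(n) = - 7^{n}.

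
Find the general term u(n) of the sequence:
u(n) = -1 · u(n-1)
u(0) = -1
Pure geometric recurrence with ratio -1.
By induction u(n) = u(0) · (-1)^n = - \left(-1\right)^{n}.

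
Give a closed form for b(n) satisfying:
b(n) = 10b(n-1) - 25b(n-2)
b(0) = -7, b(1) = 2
Characteristic equation: x² - 10x + 25 = 0, which is (x - (5))².
Repeated root r = 5.
General solution: b(n) = (A + Bn)·(5)^n.
From b(0) = -7: A = -7.
From b(1) = 2: (A + B)·(5) = 2 ⇒ B = \frac{37}{5}.
So b(n) = \left(\frac{37 n}{5} - 7\right) \cdot (5)^n.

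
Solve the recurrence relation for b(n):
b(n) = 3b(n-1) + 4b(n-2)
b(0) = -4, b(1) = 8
Characteristic equation: x² - 3x - 4 = 0, which factors as (x - (4))(x - (-1)) = 0.
Roots r₁ = 4, r₂ = -1 (distinct).
General solution: b(n) = A·(4)^n + B·(-1)^n.
From b(0) = -4: A + B = -4.
From b(1) = 8: 4A - B = 8.
Solving: A = \frac{4}{5}, B = - \frac{24}{5}.
So b(n) = - \frac{24 \left(-1\right)^{n}}{5} + \frac{4 \cdot 4^{n}}{5}.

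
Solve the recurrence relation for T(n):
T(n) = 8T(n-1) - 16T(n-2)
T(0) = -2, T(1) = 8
Characteristic equation: x² - 8x + 16 = 0, which is (x - (4))².
Repeated root r = 4.
General solution: T(n) = (A + Bn)·(4)^n.
From T(0) = -2: A = -2.
From T(1) = 8: (A + B)·(4) = 8 ⇒ B = 4.
So T(n) = \left(4 n - 2\right) \cdot (4)^n.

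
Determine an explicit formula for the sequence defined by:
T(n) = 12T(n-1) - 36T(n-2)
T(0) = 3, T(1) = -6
Characteristic equation: x² - 12x + 36 = 0, which is (x - (6))².
Repeated root r = 6.
General solution: T(n) = (A + Bn)·(6)^n.
From T(0) = 3: A = 3.
From T(1) = -6: (A + B)·(6) = -6 ⇒ B = -4.
So T(n) = \left(3 - 4 n\right) \cdot (6)^n.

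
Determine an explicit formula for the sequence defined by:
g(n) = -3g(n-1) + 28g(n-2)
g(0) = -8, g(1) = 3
Characteristic equation: x² + 3x - 28 = 0, which factors as (x - (-7))(x - (4)) = 0.
Roots r₁ = -7, r₂ = 4 (distinct).
General solution: g(n) = A·(-7)^n + B·(4)^n.
From g(0) = -8: A + B = -8.
From g(1) = 3: -7A + 4B = 3.
Solving: A = - \frac{35}{11}, B = - \frac{53}{11}.
So g(n) = - \frac{35 \left(-7\right)^{n}}{11} - \frac{53 \cdot 4^{n}}{11}.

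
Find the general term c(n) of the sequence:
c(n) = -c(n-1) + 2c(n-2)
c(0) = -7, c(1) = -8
Characteristic equation: x² + x - 2 = 0, which factors as (x - (-2))(x - (1)) = 0.
Roots r₁ = -2, r₂ = 1 (distinct).
General solution: c(n) = A·(-2)^n + B·(1)^n.
From c(0) = -7: A + B = -7.
From c(1) = -8: -2A + B = -8.
Solving: A = \frac{1}{3}, B = - \frac{22}{3}.
So c(n) = \frac{\left(-2\right)^{n}}{3} - \frac{22}{3}.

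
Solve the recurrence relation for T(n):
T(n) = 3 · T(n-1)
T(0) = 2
Pure geometric recurrence with ratio 3.
By induction T(n) = T(0) · (3)^n = 2 \cdot 3^{n}.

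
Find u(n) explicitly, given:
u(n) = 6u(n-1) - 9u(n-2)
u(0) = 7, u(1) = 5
Characteristic equation: x² - 6x + 9 = 0, which is (x - (3))².
Repeated root r = 3.
General solution: u(n) = (A + Bn)·(3)^n.
From u(0) = 7: A = 7.
From u(1) = 5: (A + B)·(3) = 5 ⇒ B = - \frac{16}{3}.
So u(n) = \left(7 - \frac{16 n}{3}\right) \cdot (3)^n.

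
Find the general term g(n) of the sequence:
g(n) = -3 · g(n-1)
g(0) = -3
Pure geometric recurrence with ratio -3.
By induction g(n) = g(0) · (-3)^n = - 3 \left(-3\right)^{n}.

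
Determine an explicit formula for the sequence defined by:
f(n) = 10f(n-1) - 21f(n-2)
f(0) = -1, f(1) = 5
Characteristic equation: x² - 10x + 21 = 0, which factors as (x - (7))(x - (3)) = 0.
Roots r₁ = 7, r₂ = 3 (distinct).
General solution: f(n) = A·(7)^n + B·(3)^n.
From f(0) = -1: A + B = -1.
From f(1) = 5: 7A + 3B = 5.
Solving: A = 2, B = -3.
So f(n) = - 3 \cdot 3^{n} + 2 \cdot 7^{n}.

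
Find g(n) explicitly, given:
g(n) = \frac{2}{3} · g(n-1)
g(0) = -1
Pure geometric recurrence with ratio \frac{2}{3}.
By induction g(n) = g(0) · (\frac{2}{3})^n = - \left(\frac{2}{3}\right)^{n}.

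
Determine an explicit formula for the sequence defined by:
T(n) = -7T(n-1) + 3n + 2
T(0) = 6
First-order linear with linear forcing.
Homogeneous solution: T_h(n) = A·(-7)^n.
Try particular T_p(n) = pn + q. Substituting:
  pn + q = -7(p(n-1) + q) + 3n + 2.
Matching the n-coefficient: p = -7p + 3 ⇒ p = \frac{3}{8}.
Matching constants: q = 7p - 7q + 2 ⇒ q = \frac{37}{64}.
General: T(n) = A·(-7)^n + \frac{3 n}{8} + \frac{37}{64}.
Apply T(0) = 6: A + \frac{37}{64} = 6 ⇒ A = \frac{347}{64}.
So T(n) = \frac{347 \left(-7\right)^{n}}{64} + \frac{3 n}{8} + \frac{37}{64}.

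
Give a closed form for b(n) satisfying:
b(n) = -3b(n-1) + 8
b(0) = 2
First-order linear non-homogeneous.
Homogeneous solution: b_h(n) = A·(-3)^n.
Try constant particular solution b_p = K: K = -3K + 8 ⇒ K = 2.
General: b(n) = A·(-3)^n + 2.
Apply b(0) = 2: A + 2 = 2 ⇒ A = 0.
So b(n) = 2.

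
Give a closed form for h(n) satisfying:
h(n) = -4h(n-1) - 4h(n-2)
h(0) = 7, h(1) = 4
Characteristic equation: x² + 4x + 4 = 0, which is (x - (-2))².
Repeated root r = -2.
General solution: h(n) = (A + Bn)·(-2)^n.
From h(0) = 7: A = 7.
From h(1) = 4: (A + B)·(-2) = 4 ⇒ B = -9.
So h(n) = \left(7 - 9 n\right) \cdot (-2)^n.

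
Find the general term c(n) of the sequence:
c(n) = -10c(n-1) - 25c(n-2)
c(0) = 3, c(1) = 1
Characteristic equation: x² + 10x + 25 = 0, which is (x - (-5))².
Repeated root r = -5.
General solution: c(n) = (A + Bn)·(-5)^n.
From c(0) = 3: A = 3.
From c(1) = 1: (A + B)·(-5) = 1 ⇒ B = - \frac{16}{5}.
So c(n) = \left(3 - \frac{16 n}{5}\right) \cdot (-5)^n.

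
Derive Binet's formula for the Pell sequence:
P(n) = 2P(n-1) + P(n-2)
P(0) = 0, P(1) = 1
This is the Pell sequence.
Characteristic equation: x² - 2x - 1 = 0; roots r₁ = 1 + \sqrt{2}, r₂ = 1 - \sqrt{2}.
General: P(n) = A·r₁^n + B·r₂^n. Solving with P(0)=0, P(1)=1 gives A = \frac{\sqrt{2}}{4}, B = - \frac{\sqrt{2}}{4}.
So P(n) = \frac{\sqrt{2} \left(- \left(1 - \sqrt{2}\right)^{n} + \left(1 + \sqrt{2}\right)^{n}\right)}{4}.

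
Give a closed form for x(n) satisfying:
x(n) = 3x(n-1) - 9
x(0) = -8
First-order linear non-homogeneous.
Homogeneous solution: x_h(n) = A·(3)^n.
Try constant particular solution x_p = K: K = 3K - 9 ⇒ K = \frac{9}{2}.
General: x(n) = A·(3)^n + \frac{9}{2}.
Apply x(0) = -8: A + \frac{9}{2} = -8 ⇒ A = - \frac{25}{2}.
So x(n) = \frac{9}{2} - \frac{25 \cdot 3^{n}}{2}.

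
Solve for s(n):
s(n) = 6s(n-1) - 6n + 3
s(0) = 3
First-order linear with linear forcing.
Homogeneous solution: s_h(n) = A·(6)^n.
Try particular s_p(n) = pn + q. Substituting:
  pn + q = 6(p(n-1) + q) - 6n + 3.
Matching the n-coefficient: p = 6p - 6 ⇒ p = \frac{6}{5}.
Matching constants: q = -6p + 6q + 3 ⇒ q = \frac{21}{25}.
General: s(n) = A·(6)^n + \frac{6 n}{5} + \frac{21}{25}.
Apply s(0) = 3: A + \frac{21}{25} = 3 ⇒ A = \frac{54}{25}.
So s(n) = \frac{54 \cdot 6^{n}}{25} + \frac{6 n}{5} + \frac{21}{25}.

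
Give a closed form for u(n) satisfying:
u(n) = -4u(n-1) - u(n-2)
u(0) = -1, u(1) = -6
Characteristic equation: x² + 4x + 1 = 0.
Discriminant Δ = (-4)² + 4·(-1) = 12.
Roots r₁,₂ = (-4 ± √12)/2, so r₁ = -2 + \sqrt{3}, r₂ = -2 - \sqrt{3}.
General solution: u(n) = A·r₁^n + B·r₂^n.
From the initial conditions, A + B = -1 and r₁A + r₂B = -6.
Since r₁ - r₂ = √12: A = (-6 - (-1)r₂)/√12 = - \frac{4 \sqrt{3}}{3} - \frac{1}{2}, and B = -1 - A = - \frac{1}{2} + \frac{4 \sqrt{3}}{3}.
So u(n) = \left(- \frac{4 \sqrt{3}}{3} - \frac{1}{2}\right)\left(-2 + \sqrt{3}\right)^n + \left(- \frac{1}{2} + \frac{4 \sqrt{3}}{3}\right)\left(-2 - \sqrt{3}\right)^n.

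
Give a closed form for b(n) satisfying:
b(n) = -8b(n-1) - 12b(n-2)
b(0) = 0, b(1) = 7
Characteristic equation: x² + 8x + 12 = 0, which factors as (x - (-2))(x - (-6)) = 0.
Roots r₁ = -2, r₂ = -6 (distinct).
General solution: b(n) = A·(-2)^n + B·(-6)^n.
From b(0) = 0: A + B = 0.
From b(1) = 7: -2A - 6B = 7.
Solving: A = \frac{7}{4}, B = - \frac{7}{4}.
So b(n) = \frac{7 \left(-2\right)^{n}}{4} - \frac{7 \left(-6\right)^{n}}{4}.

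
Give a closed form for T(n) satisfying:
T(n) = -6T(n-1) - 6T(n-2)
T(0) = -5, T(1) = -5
Characteristic equation: x² + 6x + 6 = 0.
Discriminant Δ = (-6)² + 4·(-6) = 12.
Roots r₁,₂ = (-6 ± √12)/2, so r₁ = -3 + \sqrt{3}, r₂ = -3 - \sqrt{3}.
General solution: T(n) = A·r₁^n + B·r₂^n.
From the initial conditions, A + B = -5 and r₁A + r₂B = -5.
Since r₁ - r₂ = √12: A = (-5 - (-5)r₂)/√12 = - \frac{10 \sqrt{3}}{3} - \frac{5}{2}, and B = -5 - A = - \frac{5}{2} + \frac{10 \sqrt{3}}{3}.
So T(n) = \left(- \frac{10 \sqrt{3}}{3} - \frac{5}{2}\right)\left(-3 + \sqrt{3}\right)^n + \left(- \frac{5}{2} + \frac{10 \sqrt{3}}{3}\right)\left(-3 - \sqrt{3}\right)^n.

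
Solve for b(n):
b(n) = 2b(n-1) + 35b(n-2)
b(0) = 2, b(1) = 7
Characteristic equation: x² - 2x - 35 = 0, which factors as (x - (7))(x - (-5)) = 0.
Roots r₁ = 7, r₂ = -5 (distinct).
General solution: b(n) = A·(7)^n + B·(-5)^n.
From b(0) = 2: A + B = 2.
From b(1) = 7: 7A - 5B = 7.
Solving: A = \frac{17}{12}, B = \frac{7}{12}.
So b(n) = \frac{7 \left(-5\right)^{n}}{12} + \frac{17 \cdot 7^{n}}{12}.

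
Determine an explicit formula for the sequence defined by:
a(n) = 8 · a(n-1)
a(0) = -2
Pure geometric recurrence with ratio 8.
By induction a(n) = a(0) · (8)^n = - 2 \cdot 8^{n}.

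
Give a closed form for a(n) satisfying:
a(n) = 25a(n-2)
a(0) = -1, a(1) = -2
Characteristic equation: x² - 25 = 0, which factors as (x - (-5))(x - (5)) = 0.
Roots r₁ = -5, r₂ = 5 (distinct).
General solution: a(n) = A·(-5)^n + B·(5)^n.
From a(0) = -1: A + B = -1.
From a(1) = -2: -5A + 5B = -2.
Solving: A = - \frac{3}{10}, B = - \frac{7}{10}.
So a(n) = - \frac{3 \left(-5\right)^{n}}{10} - \frac{7 \cdot 5^{n}}{10}.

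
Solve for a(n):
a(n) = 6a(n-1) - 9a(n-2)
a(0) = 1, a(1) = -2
Characteristic equation: x² - 6x + 9 = 0, which is (x - (3))².
Repeated root r = 3.
General solution: a(n) = (A + Bn)·(3)^n.
From a(0) = 1: A = 1.
From a(1) = -2: (A + B)·(3) = -2 ⇒ B = - \frac{5}{3}.
So a(n) = \left(1 - \frac{5 n}{3}\right) \cdot (3)^n.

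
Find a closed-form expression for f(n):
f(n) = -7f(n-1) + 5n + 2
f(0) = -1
First-order linear with linear forcing.
Homogeneous solution: f_h(n) = A·(-7)^n.
Try particular f_p(n) = pn + q. Substituting:
  pn + q = -7(p(n-1) + q) + 5n + 2.
Matching the n-coefficient: p = -7p + 5 ⇒ p = \frac{5}{8}.
Matching constants: q = 7p - 7q + 2 ⇒ q = \frac{51}{64}.
General: f(n) = A·(-7)^n + \frac{5 n}{8} + \frac{51}{64}.
Apply f(0) = -1: A + \frac{51}{64} = -1 ⇒ A = - \frac{115}{64}.
So f(n) = - \frac{115 \left(-7\right)^{n}}{64} + \frac{5 n}{8} + \frac{51}{64}.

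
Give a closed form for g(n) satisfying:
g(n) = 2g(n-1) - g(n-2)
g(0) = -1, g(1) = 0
Characteristic equation: x² - 2x + 1 = 0, which is (x - (1))².
Repeated root r = 1.
General solution: g(n) = (A + Bn)·(1)^n.
From g(0) = -1: A = -1.
From g(1) = 0: (A + B)·(1) = 0 ⇒ B = 1.
So g(n) = \left(n - 1\right) \cdot (1)^n.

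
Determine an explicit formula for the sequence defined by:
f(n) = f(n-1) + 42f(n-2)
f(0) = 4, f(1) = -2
Characteristic equation: x² - x - 42 = 0, which factors as (x - (-6))(x - (7)) = 0.
Roots r₁ = -6, r₂ = 7 (distinct).
General solution: f(n) = A·(-6)^n + B·(7)^n.
From f(0) = 4: A + B = 4.
From f(1) = -2: -6A + 7B = -2.
Solving: A = \frac{30}{13}, B = \frac{22}{13}.
So f(n) = \frac{30 \left(-6\right)^{n}}{13} + \frac{22 \cdot 7^{n}}{13}.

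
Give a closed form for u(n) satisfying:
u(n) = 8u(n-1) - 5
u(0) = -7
First-order linear non-homogeneous.
Homogeneous solution: u_h(n) = A·(8)^n.
Try constant particular solution u_p = K: K = 8K - 5 ⇒ K = \frac{5}{7}.
General: u(n) = A·(8)^n + \frac{5}{7}.
Apply u(0) = -7: A + \frac{5}{7} = -7 ⇒ A = - \frac{54}{7}.
So u(n) = \frac{5}{7} - \frac{54 \cdot 8^{n}}{7}.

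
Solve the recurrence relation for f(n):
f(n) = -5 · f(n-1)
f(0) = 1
Pure geometric recurrence with ratio -5.
By induction f(n) = f(0) · (-5)^n = \left(-5\right)^{n}.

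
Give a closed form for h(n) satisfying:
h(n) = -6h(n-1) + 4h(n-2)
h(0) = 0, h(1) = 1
Characteristic equation: x² + 6x - 4 = 0.
Discriminant Δ = (-6)² + 4·(4) = 52.
Roots r₁,₂ = (-6 ± √52)/2, so r₁ = -3 + \sqrt{13}, r₂ = - \sqrt{13} - 3.
General solution: h(n) = A·r₁^n + B·r₂^n.
From the initial conditions, A + B = 0 and r₁A + r₂B = 1.
Since r₁ - r₂ = √52: A = (1 - (0)r₂)/√52 = \frac{\sqrt{13}}{26}, and B = 0 - A = - \frac{\sqrt{13}}{26}.
So h(n) = \left(\frac{\sqrt{13}}{26}\right)\left(-3 + \sqrt{13}\right)^n + \left(- \frac{\sqrt{13}}{26}\right)\left(- \sqrt{13} - 3\right)^n.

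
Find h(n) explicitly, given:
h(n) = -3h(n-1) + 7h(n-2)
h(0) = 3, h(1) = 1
Characteristic equation: x² + 3x - 7 = 0.
Discriminant Δ = (-3)² + 4·(7) = 37.
Roots r₁,₂ = (-3 ± √37)/2, so r₁ = - \frac{3}{2} + \frac{\sqrt{37}}{2}, r₂ = - \frac{\sqrt{37}}{2} - \frac{3}{2}.
General solution: h(n) = A·r₁^n + B·r₂^n.
From the initial conditions, A + B = 3 and r₁A + r₂B = 1.
Since r₁ - r₂ = √37: A = (1 - (3)r₂)/√37 = \frac{11 \sqrt{37}}{74} + \frac{3}{2}, and B = 3 - A = \frac{3}{2} - \frac{11 \sqrt{37}}{74}.
So h(n) = \left(\frac{11 \sqrt{37}}{74} + \frac{3}{2}\right)\left(- \frac{3}{2} + \frac{\sqrt{37}}{2}\right)^n + \left(\frac{3}{2} - \frac{11 \sqrt{37}}{74}\right)\left(- \frac{\sqrt{37}}{2} - \frac{3}{2}\right)^n.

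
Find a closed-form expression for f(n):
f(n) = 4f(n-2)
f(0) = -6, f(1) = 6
Characteristic equation: x² - 4 = 0, which factors as (x - (-2))(x - (2)) = 0.
Roots r₁ = -2, r₂ = 2 (distinct).
General solution: f(n) = A·(-2)^n + B·(2)^n.
From f(0) = -6: A + B = -6.
From f(1) = 6: -2A + 2B = 6.
Solving: A = - \frac{9}{2}, B = - \frac{3}{2}.
So f(n) = - \frac{9 \left(-2\right)^{n}}{2} - \frac{3 \cdot 2^{n}}{2}.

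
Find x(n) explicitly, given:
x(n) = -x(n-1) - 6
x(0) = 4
First-order linear non-homogeneous.
Homogeneous solution: x_h(n) = A·(-1)^n.
Try constant particular solution x_p = K: K = -K - 6 ⇒ K = -3.
General: x(n) = A·(-1)^n - 3.
Apply x(0) = 4: A - 3 = 4 ⇒ A = 7.
So x(n) = 7 \left(-1\right)^{n} - 3.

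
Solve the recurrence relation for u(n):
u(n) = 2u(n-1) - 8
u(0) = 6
First-order linear non-homogeneous.
Homogeneous solution: u_h(n) = A·(2)^n.
Try constant particular solution u_p = K: K = 2K - 8 ⇒ K = 8.
General: u(n) = A·(2)^n + 8.
Apply u(0) = 6: A + 8 = 6 ⇒ A = -2.
So u(n) = 8 - 2 \cdot 2^{n}.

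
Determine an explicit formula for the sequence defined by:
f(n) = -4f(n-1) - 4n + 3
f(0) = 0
First-order linear with linear forcing.
Homogeneous solution: f_h(n) = A·(-4)^n.
Try particular f_p(n) = pn + q. Substituting:
  pn + q = -4(p(n-1) + q) - 4n + 3.
Matching the n-coefficient: p = -4p - 4 ⇒ p = - \frac{4}{5}.
Matching constants: q = 4p - 4q + 3 ⇒ q = - \frac{1}{25}.
General: f(n) = A·(-4)^n - \frac{4 n}{5} - \frac{1}{25}.
Apply f(0) = 0: A - \frac{1}{25} = 0 ⇒ A = \frac{1}{25}.
So f(n) = \frac{\left(-4\right)^{n}}{25} - \frac{4 n}{5} - \frac{1}{25}.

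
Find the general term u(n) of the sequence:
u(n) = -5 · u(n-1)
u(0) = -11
Pure geometric recurrence with ratio -5.
By induction u(n) = u(0) · (-5)^n = - 11 \left(-5\right)^{n}.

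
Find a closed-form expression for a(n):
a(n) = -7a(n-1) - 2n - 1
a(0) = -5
First-order linear with linear forcing.
Homogeneous solution: a_h(n) = A·(-7)^n.
Try particular a_p(n) = pn + q. Substituting:
  pn + q = -7(p(n-1) + q) - 2n - 1.
Matching the n-coefficient: p = -7p - 2 ⇒ p = - \frac{1}{4}.
Matching constants: q = 7p - 7q - 1 ⇒ q = - \frac{11}{32}.
General: a(n) = A·(-7)^n - \frac{n}{4} - \frac{11}{32}.
Apply a(0) = -5: A - \frac{11}{32} = -5 ⇒ A = - \frac{149}{32}.
So a(n) = - \frac{149 \left(-7\right)^{n}}{32} - \frac{n}{4} - \frac{11}{32}.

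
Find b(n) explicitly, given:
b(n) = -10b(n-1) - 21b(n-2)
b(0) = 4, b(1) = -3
Characteristic equation: x² + 10x + 21 = 0, which factors as (x - (-3))(x - (-7)) = 0.
Roots r₁ = -3, r₂ = -7 (distinct).
General solution: b(n) = A·(-3)^n + B·(-7)^n.
From b(0) = 4: A + B = 4.
From b(1) = -3: -3A - 7B = -3.
Solving: A = \frac{25}{4}, B = - \frac{9}{4}.
So b(n) = \frac{25 \left(-3\right)^{n}}{4} - \frac{9 \left(-7\right)^{n}}{4}.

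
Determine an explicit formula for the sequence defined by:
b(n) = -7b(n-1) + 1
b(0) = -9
First-order linear non-homogeneous.
Homogeneous solution: b_h(n) = A·(-7)^n.
Try constant particular solution b_p = K: K = -7K + 1 ⇒ K = \frac{1}{8}.
General: b(n) = A·(-7)^n + \frac{1}{8}.
Apply b(0) = -9: A + \frac{1}{8} = -9 ⇒ A = - \frac{73}{8}.
So b(n) = \frac{1}{8} - \frac{73 \left(-7\right)^{n}}{8}.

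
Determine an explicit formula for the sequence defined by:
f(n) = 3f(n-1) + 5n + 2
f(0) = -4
First-order linear with linear forcing.
Homogeneous solution: f_h(n) = A·(3)^n.
Try particular f_p(n) = pn + q. Substituting:
  pn + q = 3(p(n-1) + q) + 5n + 2.
Matching the n-coefficient: p = 3p + 5 ⇒ p = - \frac{5}{2}.
Matching constants: q = -3p + 3q + 2 ⇒ q = - \frac{19}{4}.
General: f(n) = A·(3)^n - \frac{5 n}{2} - \frac{19}{4}.
Apply f(0) = -4: A - \frac{19}{4} = -4 ⇒ A = \frac{3}{4}.
So f(n) = \frac{3 \cdot 3^{n}}{4} - \frac{5 n}{2} - \frac{19}{4}.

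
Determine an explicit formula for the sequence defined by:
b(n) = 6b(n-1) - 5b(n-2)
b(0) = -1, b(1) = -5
Characteristic equation: x² - 6x + 5 = 0, which factors as (x - (5))(x - (1)) = 0.
Roots r₁ = 5, r₂ = 1 (distinct).
General solution: b(n) = A·(5)^n + B·(1)^n.
From b(0) = -1: A + B = -1.
From b(1) = -5: 5A + B = -5.
Solving: A = -1, B = 0.
So b(n) = - 5^{n}.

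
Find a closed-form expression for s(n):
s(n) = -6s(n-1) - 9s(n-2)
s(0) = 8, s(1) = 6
Characteristic equation: x² + 6x + 9 = 0, which is (x - (-3))².
Repeated root r = -3.
General solution: s(n) = (A + Bn)·(-3)^n.
From s(0) = 8: A = 8.
From s(1) = 6: (A + B)·(-3) = 6 ⇒ B = -10.
So s(n) = \left(8 - 10 n\right) \cdot (-3)^n.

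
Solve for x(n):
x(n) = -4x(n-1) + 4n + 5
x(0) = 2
First-order linear with linear forcing.
Homogeneous solution: x_h(n) = A·(-4)^n.
Try particular x_p(n) = pn + q. Substituting:
  pn + q = -4(p(n-1) + q) + 4n + 5.
Matching the n-coefficient: p = -4p + 4 ⇒ p = \frac{4}{5}.
Matching constants: q = 4p - 4q + 5 ⇒ q = \frac{41}{25}.
General: x(n) = A·(-4)^n + \frac{4 n}{5} + \frac{41}{25}.
Apply x(0) = 2: A + \frac{41}{25} = 2 ⇒ A = \frac{9}{25}.
So x(n) = \frac{9 \left(-4\right)^{n}}{25} + \frac{4 n}{5} + \frac{41}{25}.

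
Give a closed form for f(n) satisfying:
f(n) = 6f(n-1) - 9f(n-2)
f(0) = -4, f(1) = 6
Characteristic equation: x² - 6x + 9 = 0, which is (x - (3))².
Repeated root r = 3.
General solution: f(n) = (A + Bn)·(3)^n.
From f(0) = -4: A = -4.
From f(1) = 6: (A + B)·(3) = 6 ⇒ B = 6.
So f(n) = \left(6 n - 4\right) \cdot (3)^n.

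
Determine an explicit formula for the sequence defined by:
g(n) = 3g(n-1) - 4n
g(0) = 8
First-order linear with linear forcing.
Homogeneous solution: g_h(n) = A·(3)^n.
Try particular g_p(n) = pn + q. Substituting:
  pn + q = 3(p(n-1) + q) - 4n.
Matching the n-coefficient: p = 3p - 4 ⇒ p = 2.
Matching constants: q = -3p + 3q ⇒ q = 3.
General: g(n) = A·(3)^n + 2 n + 3.
Apply g(0) = 8: A + 3 = 8 ⇒ A = 5.
So g(n) = 5 \cdot 3^{n} + 2 n + 3.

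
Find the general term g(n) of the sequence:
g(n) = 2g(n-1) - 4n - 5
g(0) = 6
First-order linear with linear forcing.
Homogeneous solution: g_h(n) = A·(2)^n.
Try particular g_p(n) = pn + q. Substituting:
  pn + q = 2(p(n-1) + q) - 4n - 5.
Matching the n-coefficient: p = 2p - 4 ⇒ p = 4.
Matching constants: q = -2p + 2q - 5 ⇒ q = 13.
General: g(n) = A·(2)^n + 4 n + 13.
Apply g(0) = 6: A + 13 = 6 ⇒ A = -7.
So g(n) = - 7 \cdot 2^{n} + 4 n + 13.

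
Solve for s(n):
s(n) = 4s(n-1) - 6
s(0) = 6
First-order linear non-homogeneous.
Homogeneous solution: s_h(n) = A·(4)^n.
Try constant particular solution s_p = K: K = 4K - 6 ⇒ K = 2.
General: s(n) = A·(4)^n + 2.
Apply s(0) = 6: A + 2 = 6 ⇒ A = 4.
So s(n) = 4 \cdot 4^{n} + 2.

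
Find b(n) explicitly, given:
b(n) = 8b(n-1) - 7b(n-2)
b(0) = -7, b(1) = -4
Characteristic equation: x² - 8x + 7 = 0, which factors as (x - (7))(x - (1)) = 0.
Roots r₁ = 7, r₂ = 1 (distinct).
General solution: b(n) = A·(7)^n + B·(1)^n.
From b(0) = -7: A + B = -7.
From b(1) = -4: 7A + B = -4.
Solving: A = \frac{1}{2}, B = - \frac{15}{2}.
So b(n) = \frac{7^{n}}{2} - \frac{15}{2}.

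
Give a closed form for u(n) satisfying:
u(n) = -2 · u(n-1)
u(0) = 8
Pure geometric recurrence with ratio -2.
By induction u(n) = u(0) · (-2)^n = 8 \left(-2\right)^{n}.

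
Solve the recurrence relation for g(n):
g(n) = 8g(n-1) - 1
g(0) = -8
First-order linear non-homogeneous.
Homogeneous solution: g_h(n) = A·(8)^n.
Try constant particular solution g_p = K: K = 8K - 1 ⇒ K = \frac{1}{7}.
General: g(n) = A·(8)^n + \frac{1}{7}.
Apply g(0) = -8: A + \frac{1}{7} = -8 ⇒ A = - \frac{57}{7}.
So g(n) = \frac{1}{7} - \frac{57 \cdot 8^{n}}{7}.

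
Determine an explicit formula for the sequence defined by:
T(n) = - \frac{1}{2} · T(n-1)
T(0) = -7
Pure geometric recurrence with ratio - \frac{1}{2}.
By induction T(n) = T(0) · (- \frac{1}{2})^n = - 7 \left(- \frac{1}{2}\right)^{n}.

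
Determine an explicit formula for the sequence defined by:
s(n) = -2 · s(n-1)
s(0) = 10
Pure geometric recurrence with ratio -2.
By induction s(n) = s(0) · (-2)^n = 10 \left(-2\right)^{n}.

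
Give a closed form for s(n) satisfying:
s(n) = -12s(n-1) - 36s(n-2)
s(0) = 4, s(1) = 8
Characteristic equation: x² + 12x + 36 = 0, which is (x - (-6))².
Repeated root r = -6.
General solution: s(n) = (A + Bn)·(-6)^n.
From s(0) = 4: A = 4.
From s(1) = 8: (A + B)·(-6) = 8 ⇒ B = - \frac{16}{3}.
So s(n) = \left(4 - \frac{16 n}{3}\right) \cdot (-6)^n.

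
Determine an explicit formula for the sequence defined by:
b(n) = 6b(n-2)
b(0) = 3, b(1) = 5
Characteristic equation: x² - 6 = 0.
Discriminant Δ = (0)² + 4·(6) = 24.
Roots r₁,₂ = (0 ± √24)/2, so r₁ = \sqrt{6}, r₂ = - \sqrt{6}.
General solution: b(n) = A·r₁^n + B·r₂^n.
From the initial conditions, A + B = 3 and r₁A + r₂B = 5.
Since r₁ - r₂ = √24: A = (5 - (3)r₂)/√24 = \frac{5 \sqrt{6}}{12} + \frac{3}{2}, and B = 3 - A = \frac{3}{2} - \frac{5 \sqrt{6}}{12}.
So b(n) = \left(\frac{5 \sqrt{6}}{12} + \frac{3}{2}\right)\left(\sqrt{6}\right)^n + \left(\frac{3}{2} - \frac{5 \sqrt{6}}{12}\right)\left(- \sqrt{6}\right)^n.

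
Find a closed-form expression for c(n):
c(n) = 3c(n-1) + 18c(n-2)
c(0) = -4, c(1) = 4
Characteristic equation: x² - 3x - 18 = 0, which factors as (x - (6))(x - (-3)) = 0.
Roots r₁ = 6, r₂ = -3 (distinct).
General solution: c(n) = A·(6)^n + B·(-3)^n.
From c(0) = -4: A + B = -4.
From c(1) = 4: 6A - 3B = 4.
Solving: A = - \frac{8}{9}, B = - \frac{28}{9}.
So c(n) = - \frac{28 \left(-3\right)^{n}}{9} - \frac{8 \cdot 6^{n}}{9}.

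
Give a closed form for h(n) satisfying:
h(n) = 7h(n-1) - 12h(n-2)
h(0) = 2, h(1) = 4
Characteristic equation: x² - 7x + 12 = 0, which factors as (x - (4))(x - (3)) = 0.
Roots r₁ = 4, r₂ = 3 (distinct).
General solution: h(n) = A·(4)^n + B·(3)^n.
From h(0) = 2: A + B = 2.
From h(1) = 4: 4A + 3B = 4.
Solving: A = -2, B = 4.
So h(n) = 4 \cdot 3^{n} - 2 \cdot 4^{n}.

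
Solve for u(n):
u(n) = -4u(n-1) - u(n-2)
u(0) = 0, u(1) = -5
Characteristic equation: x² + 4x + 1 = 0.
Discriminant Δ = (-4)² + 4·(-1) = 12.
Roots r₁,₂ = (-4 ± √12)/2, so r₁ = -2 + \sqrt{3}, r₂ = -2 - \sqrt{3}.
General solution: u(n) = A·r₁^n + B·r₂^n.
From the initial conditions, A + B = 0 and r₁A + r₂B = -5.
Since r₁ - r₂ = √12: A = (-5 - (0)r₂)/√12 = - \frac{5 \sqrt{3}}{6}, and B = 0 - A = \frac{5 \sqrt{3}}{6}.
So u(n) = \left(- \frac{5 \sqrt{3}}{6}\right)\left(-2 + \sqrt{3}\right)^n + \left(\frac{5 \sqrt{3}}{6}\right)\left(-2 - \sqrt{3}\right)^n.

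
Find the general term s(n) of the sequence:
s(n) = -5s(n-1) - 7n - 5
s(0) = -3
First-order linear with linear forcing.
Homogeneous solution: s_h(n) = A·(-5)^n.
Try particular s_p(n) = pn + q. Substituting:
  pn + q = -5(p(n-1) + q) - 7n - 5.
Matching the n-coefficient: p = -5p - 7 ⇒ p = - \frac{7}{6}.
Matching constants: q = 5p - 5q - 5 ⇒ q = - \frac{65}{36}.
General: s(n) = A·(-5)^n - \frac{7 n}{6} - \frac{65}{36}.
Apply s(0) = -3: A - \frac{65}{36} = -3 ⇒ A = - \frac{43}{36}.
So s(n) = - \frac{43 \left(-5\right)^{n}}{36} - \frac{7 n}{6} - \frac{65}{36}.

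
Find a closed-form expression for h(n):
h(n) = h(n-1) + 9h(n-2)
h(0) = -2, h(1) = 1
Characteristic equation: x² - x - 9 = 0.
Discriminant Δ = (1)² + 4·(9) = 37.
Roots r₁,₂ = (1 ± √37)/2, so r₁ = \frac{1}{2} + \frac{\sqrt{37}}{2}, r₂ = \frac{1}{2} - \frac{\sqrt{37}}{2}.
General solution: h(n) = A·r₁^n + B·r₂^n.
From the initial conditions, A + B = -2 and r₁A + r₂B = 1.
Since r₁ - r₂ = √37: A = (1 - (-2)r₂)/√37 = -1 + \frac{2 \sqrt{37}}{37}, and B = -2 - A = -1 - \frac{2 \sqrt{37}}{37}.
So h(n) = \left(-1 + \frac{2 \sqrt{37}}{37}\right)\left(\frac{1}{2} + \frac{\sqrt{37}}{2}\right)^n + \left(-1 - \frac{2 \sqrt{37}}{37}\right)\left(\frac{1}{2} - \frac{\sqrt{37}}{2}\right)^n.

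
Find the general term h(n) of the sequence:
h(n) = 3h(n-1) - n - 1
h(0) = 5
First-order linear with linear forcing.
Homogeneous solution: h_h(n) = A·(3)^n.
Try particular h_p(n) = pn + q. Substituting:
  pn + q = 3(p(n-1) + q) - n - 1.
Matching the n-coefficient: p = 3p - 1 ⇒ p = \frac{1}{2}.
Matching constants: q = -3p + 3q - 1 ⇒ q = \frac{5}{4}.
General: h(n) = A·(3)^n + \frac{n}{2} + \frac{5}{4}.
Apply h(0) = 5: A + \frac{5}{4} = 5 ⇒ A = \frac{15}{4}.
So h(n) = \frac{15 \cdot 3^{n}}{4} + \frac{n}{2} + \frac{5}{4}.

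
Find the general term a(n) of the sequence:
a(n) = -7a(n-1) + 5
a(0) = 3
First-order linear non-homogeneous.
Homogeneous solution: a_h(n) = A·(-7)^n.
Try constant particular solution a_p = K: K = -7K + 5 ⇒ K = \frac{5}{8}.
General: a(n) = A·(-7)^n + \frac{5}{8}.
Apply a(0) = 3: A + \frac{5}{8} = 3 ⇒ A = \frac{19}{8}.
So a(n) = \frac{19 \left(-7\right)^{n}}{8} + \frac{5}{8}.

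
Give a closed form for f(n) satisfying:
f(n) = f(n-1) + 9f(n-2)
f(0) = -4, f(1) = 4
Characteristic equation: x² - x - 9 = 0.
Discriminant Δ = (1)² + 4·(9) = 37.
Roots r₁,₂ = (1 ± √37)/2, so r₁ = \frac{1}{2} + \frac{\sqrt{37}}{2}, r₂ = \frac{1}{2} - \frac{\sqrt{37}}{2}.
General solution: f(n) = A·r₁^n + B·r₂^n.
From the initial conditions, A + B = -4 and r₁A + r₂B = 4.
Since r₁ - r₂ = √37: A = (4 - (-4)r₂)/√37 = -2 + \frac{6 \sqrt{37}}{37}, and B = -4 - A = -2 - \frac{6 \sqrt{37}}{37}.
So f(n) = \left(-2 + \frac{6 \sqrt{37}}{37}\right)\left(\frac{1}{2} + \frac{\sqrt{37}}{2}\right)^n + \left(-2 - \frac{6 \sqrt{37}}{37}\right)\left(\frac{1}{2} - \frac{\sqrt{37}}{2}\right)^n.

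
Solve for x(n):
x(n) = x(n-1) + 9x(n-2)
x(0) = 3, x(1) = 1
Characteristic equation: x² - x - 9 = 0.
Discriminant Δ = (1)² + 4·(9) = 37.
Roots r₁,₂ = (1 ± √37)/2, so r₁ = \frac{1}{2} + \frac{\sqrt{37}}{2}, r₂ = \frac{1}{2} - \frac{\sqrt{37}}{2}.
General solution: x(n) = A·r₁^n + B·r₂^n.
From the initial conditions, A + B = 3 and r₁A + r₂B = 1.
Since r₁ - r₂ = √37: A = (1 - (3)r₂)/√37 = \frac{3}{2} - \frac{\sqrt{37}}{74}, and B = 3 - A = \frac{\sqrt{37}}{74} + \frac{3}{2}.
So x(n) = \left(\frac{3}{2} - \frac{\sqrt{37}}{74}\right)\left(\frac{1}{2} + \frac{\sqrt{37}}{2}\right)^n + \left(\frac{\sqrt{37}}{74} + \frac{3}{2}\right)\left(\frac{1}{2} - \frac{\sqrt{37}}{2}\right)^n.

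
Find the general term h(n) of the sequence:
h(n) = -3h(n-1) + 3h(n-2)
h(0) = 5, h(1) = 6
Characteristic equation: x² + 3x - 3 = 0.
Discriminant Δ = (-3)² + 4·(3) = 21.
Roots r₁,₂ = (-3 ± √21)/2, so r₁ = - \frac{3}{2} + \frac{\sqrt{21}}{2}, r₂ = - \frac{\sqrt{21}}{2} - \frac{3}{2}.
General solution: h(n) = A·r₁^n + B·r₂^n.
From the initial conditions, A + B = 5 and r₁A + r₂B = 6.
Since r₁ - r₂ = √21: A = (6 - (5)r₂)/√21 = \frac{5}{2} + \frac{9 \sqrt{21}}{14}, and B = 5 - A = \frac{5}{2} - \frac{9 \sqrt{21}}{14}.
So h(n) = \left(\frac{5}{2} + \frac{9 \sqrt{21}}{14}\right)\left(- \frac{3}{2} + \frac{\sqrt{21}}{2}\right)^n + \left(\frac{5}{2} - \frac{9 \sqrt{21}}{14}\right)\left(- \frac{\sqrt{21}}{2} - \frac{3}{2}\right)^n.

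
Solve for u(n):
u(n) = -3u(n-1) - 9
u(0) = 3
First-order linear non-homogeneous.
Homogeneous solution: u_h(n) = A·(-3)^n.
Try constant particular solution u_p = K: K = -3K - 9 ⇒ K = - \frac{9}{4}.
General: u(n) = A·(-3)^n - \frac{9}{4}.
Apply u(0) = 3: A - \frac{9}{4} = 3 ⇒ A = \frac{21}{4}.
So u(n) = \frac{21 \left(-3\right)^{n}}{4} - \frac{9}{4}.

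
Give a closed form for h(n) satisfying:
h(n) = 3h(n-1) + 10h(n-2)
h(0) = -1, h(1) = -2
Characteristic equation: x² - 3x - 10 = 0, which factors as (x - (5))(x - (-2)) = 0.
Roots r₁ = 5, r₂ = -2 (distinct).
General solution: h(n) = A·(5)^n + B·(-2)^n.
From h(0) = -1: A + B = -1.
From h(1) = -2: 5A - 2B = -2.
Solving: A = - \frac{4}{7}, B = - \frac{3}{7}.
So h(n) = - \frac{3 \left(-2\right)^{n}}{7} - \frac{4 \cdot 5^{n}}{7}.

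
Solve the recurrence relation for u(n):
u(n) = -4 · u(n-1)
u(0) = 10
Pure geometric recurrence with ratio -4.
By induction u(n) = u(0) · (-4)^n = 10 \left(-4\right)^{n}.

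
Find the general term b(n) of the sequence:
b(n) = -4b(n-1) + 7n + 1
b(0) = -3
First-order linear with linear forcing.
Homogeneous solution: b_h(n) = A·(-4)^n.
Try particular b_p(n) = pn + q. Substituting:
  pn + q = -4(p(n-1) + q) + 7n + 1.
Matching the n-coefficient: p = -4p + 7 ⇒ p = \frac{7}{5}.
Matching constants: q = 4p - 4q + 1 ⇒ q = \frac{33}{25}.
General: b(n) = A·(-4)^n + \frac{7 n}{5} + \frac{33}{25}.
Apply b(0) = -3: A + \frac{33}{25} = -3 ⇒ A = - \frac{108}{25}.
So b(n) = - \frac{108 \left(-4\right)^{n}}{25} + \frac{7 n}{5} + \frac{33}{25}.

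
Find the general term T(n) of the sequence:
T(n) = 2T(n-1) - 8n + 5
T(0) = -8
First-order linear with linear forcing.
Homogeneous solution: T_h(n) = A·(2)^n.
Try particular T_p(n) = pn + q. Substituting:
  pn + q = 2(p(n-1) + q) - 8n + 5.
Matching the n-coefficient: p = 2p - 8 ⇒ p = 8.
Matching constants: q = -2p + 2q + 5 ⇒ q = 11.
General: T(n) = A·(2)^n + 8 n + 11.
Apply T(0) = -8: A + 11 = -8 ⇒ A = -19.
So T(n) = - 19 \cdot 2^{n} + 8 n + 11.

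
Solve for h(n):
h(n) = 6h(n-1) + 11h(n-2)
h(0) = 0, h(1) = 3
Characteristic equation: x² - 6x - 11 = 0.
Discriminant Δ = (6)² + 4·(11) = 80.
Roots r₁,₂ = (6 ± √80)/2, so r₁ = 3 + 2 \sqrt{5}, r₂ = 3 - 2 \sqrt{5}.
General solution: h(n) = A·r₁^n + B·r₂^n.
From the initial conditions, A + B = 0 and r₁A + r₂B = 3.
Since r₁ - r₂ = √80: A = (3 - (0)r₂)/√80 = \frac{3 \sqrt{5}}{20}, and B = 0 - A = - \frac{3 \sqrt{5}}{20}.
So h(n) = \left(\frac{3 \sqrt{5}}{20}\right)\left(3 + 2 \sqrt{5}\right)^n + \left(- \frac{3 \sqrt{5}}{20}\right)\left(3 - 2 \sqrt{5}\right)^n.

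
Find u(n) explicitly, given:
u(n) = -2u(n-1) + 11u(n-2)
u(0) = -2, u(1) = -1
Characteristic equation: x² + 2x - 11 = 0.
Discriminant Δ = (-2)² + 4·(11) = 48.
Roots r₁,₂ = (-2 ± √48)/2, so r₁ = -1 + 2 \sqrt{3}, r₂ = - 2 \sqrt{3} - 1.
General solution: u(n) = A·r₁^n + B·r₂^n.
From the initial conditions, A + B = -2 and r₁A + r₂B = -1.
Since r₁ - r₂ = √48: A = (-1 - (-2)r₂)/√48 = -1 - \frac{\sqrt{3}}{4}, and B = -2 - A = -1 + \frac{\sqrt{3}}{4}.
So u(n) = \left(-1 - \frac{\sqrt{3}}{4}\right)\left(-1 + 2 \sqrt{3}\right)^n + \left(-1 + \frac{\sqrt{3}}{4}\right)\left(- 2 \sqrt{3} - 1\right)^n.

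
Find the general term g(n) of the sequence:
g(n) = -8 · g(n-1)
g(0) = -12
Pure geometric recurrence with ratio -8.
By induction g(n) = g(0) · (-8)^n = - 12 \left(-8\right)^{n}.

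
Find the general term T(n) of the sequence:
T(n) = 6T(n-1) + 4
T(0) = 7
First-order linear non-homogeneous.
Homogeneous solution: T_h(n) = A·(6)^n.
Try constant particular solution T_p = K: K = 6K + 4 ⇒ K = - \frac{4}{5}.
General: T(n) = A·(6)^n - \frac{4}{5}.
Apply T(0) = 7: A - \frac{4}{5} = 7 ⇒ A = \frac{39}{5}.
So T(n) = \frac{39 \cdot 6^{n}}{5} - \frac{4}{5}.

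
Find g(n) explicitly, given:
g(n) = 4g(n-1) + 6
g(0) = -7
First-order linear non-homogeneous.
Homogeneous solution: g_h(n) = A·(4)^n.
Try constant particular solution g_p = K: K = 4K + 6 ⇒ K = -2.
General: g(n) = A·(4)^n - 2.
Apply g(0) = -7: A - 2 = -7 ⇒ A = -5.
So g(n) = - 5 \cdot 4^{n} - 2.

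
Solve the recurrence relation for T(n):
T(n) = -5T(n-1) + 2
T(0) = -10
First-order linear non-homogeneous.
Homogeneous solution: T_h(n) = A·(-5)^n.
Try constant particular solution T_p = K: K = -5K + 2 ⇒ K = \frac{1}{3}.
General: T(n) = A·(-5)^n + \frac{1}{3}.
Apply T(0) = -10: A + \frac{1}{3} = -10 ⇒ A = - \frac{31}{3}.
So T(n) = \frac{1}{3} - \frac{31 \left(-5\right)^{n}}{3}.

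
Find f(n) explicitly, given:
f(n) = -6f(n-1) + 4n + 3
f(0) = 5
First-order linear with linear forcing.
Homogeneous solution: f_h(n) = A·(-6)^n.
Try particular f_p(n) = pn + q. Substituting:
  pn + q = -6(p(n-1) + q) + 4n + 3.
Matching the n-coefficient: p = -6p + 4 ⇒ p = \frac{4}{7}.
Matching constants: q = 6p - 6q + 3 ⇒ q = \frac{45}{49}.
General: f(n) = A·(-6)^n + \frac{4 n}{7} + \frac{45}{49}.
Apply f(0) = 5: A + \frac{45}{49} = 5 ⇒ A = \frac{200}{49}.
So f(n) = \frac{200 \left(-6\right)^{n}}{49} + \frac{4 n}{7} + \frac{45}{49}.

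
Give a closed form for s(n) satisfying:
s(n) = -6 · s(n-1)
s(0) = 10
Pure geometric recurrence with ratio -6.
By induction s(n) = s(0) · (-6)^n = 10 \left(-6\right)^{n}.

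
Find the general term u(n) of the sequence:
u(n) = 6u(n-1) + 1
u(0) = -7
First-order linear non-homogeneous.
Homogeneous solution: u_h(n) = A·(6)^n.
Try constant particular solution u_p = K: K = 6K + 1 ⇒ K = - \frac{1}{5}.
General: u(n) = A·(6)^n - \frac{1}{5}.
Apply u(0) = -7: A - \frac{1}{5} = -7 ⇒ A = - \frac{34}{5}.
So u(n) = - \frac{34 \cdot 6^{n}}{5} - \frac{1}{5}.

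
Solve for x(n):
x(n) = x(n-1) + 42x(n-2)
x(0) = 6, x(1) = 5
Characteristic equation: x² - x - 42 = 0, which factors as (x - (7))(x - (-6)) = 0.
Roots r₁ = 7, r₂ = -6 (distinct).
General solution: x(n) = A·(7)^n + B·(-6)^n.
From x(0) = 6: A + B = 6.
From x(1) = 5: 7A - 6B = 5.
Solving: A = \frac{41}{13}, B = \frac{37}{13}.
So x(n) = \frac{37 \left(-6\right)^{n}}{13} + \frac{41 \cdot 7^{n}}{13}.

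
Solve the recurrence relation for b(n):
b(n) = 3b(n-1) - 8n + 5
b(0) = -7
First-order linear with linear forcing.
Homogeneous solution: b_h(n) = A·(3)^n.
Try particular b_p(n) = pn + q. Substituting:
  pn + q = 3(p(n-1) + q) - 8n + 5.
Matching the n-coefficient: p = 3p - 8 ⇒ p = 4.
Matching constants: q = -3p + 3q + 5 ⇒ q = \frac{7}{2}.
General: b(n) = A·(3)^n + 4 n + \frac{7}{2}.
Apply b(0) = -7: A + \frac{7}{2} = -7 ⇒ A = - \frac{21}{2}.
So b(n) = - \frac{21 \cdot 3^{n}}{2} + 4 n + \frac{7}{2}.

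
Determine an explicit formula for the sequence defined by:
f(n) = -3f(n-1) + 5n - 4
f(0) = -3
First-order linear with linear forcing.
Homogeneous solution: f_h(n) = A·(-3)^n.
Try particular f_p(n) = pn + q. Substituting:
  pn + q = -3(p(n-1) + q) + 5n - 4.
Matching the n-coefficient: p = -3p + 5 ⇒ p = \frac{5}{4}.
Matching constants: q = 3p - 3q - 4 ⇒ q = - \frac{1}{16}.
General: f(n) = A·(-3)^n + \frac{5 n}{4} - \frac{1}{16}.
Apply f(0) = -3: A - \frac{1}{16} = -3 ⇒ A = - \frac{47}{16}.
So f(n) = - \frac{47 \left(-3\right)^{n}}{16} + \frac{5 n}{4} - \frac{1}{16}.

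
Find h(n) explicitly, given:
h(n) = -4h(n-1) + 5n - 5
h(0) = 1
First-order linear with linear forcing.
Homogeneous solution: h_h(n) = A·(-4)^n.
Try particular h_p(n) = pn + q. Substituting:
  pn + q = -4(p(n-1) + q) + 5n - 5.
Matching the n-coefficient: p = -4p + 5 ⇒ p = 1.
Matching constants: q = 4p - 4q - 5 ⇒ q = - \frac{1}{5}.
General: h(n) = A·(-4)^n + n - \frac{1}{5}.
Apply h(0) = 1: A - \frac{1}{5} = 1 ⇒ A = \frac{6}{5}.
So h(n) = \frac{6 \left(-4\right)^{n}}{5} + n - \frac{1}{5}.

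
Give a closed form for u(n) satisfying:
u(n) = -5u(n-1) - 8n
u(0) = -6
First-order linear with linear forcing.
Homogeneous solution: u_h(n) = A·(-5)^n.
Try particular u_p(n) = pn + q. Substituting:
  pn + q = -5(p(n-1) + q) - 8n.
Matching the n-coefficient: p = -5p - 8 ⇒ p = - \frac{4}{3}.
Matching constants: q = 5p - 5q ⇒ q = - \frac{10}{9}.
General: u(n) = A·(-5)^n - \frac{4 n}{3} - \frac{10}{9}.
Apply u(0) = -6: A - \frac{10}{9} = -6 ⇒ A = - \frac{44}{9}.
So u(n) = - \frac{44 \left(-5\right)^{n}}{9} - \frac{4 n}{3} - \frac{10}{9}.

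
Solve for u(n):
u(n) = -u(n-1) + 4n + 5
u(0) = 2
First-order linear with linear forcing.
Homogeneous solution: u_h(n) = A·(-1)^n.
Try particular u_p(n) = pn + q. Substituting:
  pn + q = -(p(n-1) + q) + 4n + 5.
Matching the n-coefficient: p = -p + 4 ⇒ p = 2.
Matching constants: q = p - q + 5 ⇒ q = \frac{7}{2}.
General: u(n) = A·(-1)^n + 2 n + \frac{7}{2}.
Apply u(0) = 2: A + \frac{7}{2} = 2 ⇒ A = - \frac{3}{2}.
So u(n) = - \frac{3 \left(-1\right)^{n}}{2} + 2 n + \frac{7}{2}.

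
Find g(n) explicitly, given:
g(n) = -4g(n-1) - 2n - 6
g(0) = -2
First-order linear with linear forcing.
Homogeneous solution: g_h(n) = A·(-4)^n.
Try particular g_p(n) = pn + q. Substituting:
  pn + q = -4(p(n-1) + q) - 2n - 6.
Matching the n-coefficient: p = -4p - 2 ⇒ p = - \frac{2}{5}.
Matching constants: q = 4p - 4q - 6 ⇒ q = - \frac{38}{25}.
General: g(n) = A·(-4)^n - \frac{2 n}{5} - \frac{38}{25}.
Apply g(0) = -2: A - \frac{38}{25} = -2 ⇒ A = - \frac{12}{25}.
So g(n) = - \frac{12 \left(-4\right)^{n}}{25} - \frac{2 n}{5} - \frac{38}{25}.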